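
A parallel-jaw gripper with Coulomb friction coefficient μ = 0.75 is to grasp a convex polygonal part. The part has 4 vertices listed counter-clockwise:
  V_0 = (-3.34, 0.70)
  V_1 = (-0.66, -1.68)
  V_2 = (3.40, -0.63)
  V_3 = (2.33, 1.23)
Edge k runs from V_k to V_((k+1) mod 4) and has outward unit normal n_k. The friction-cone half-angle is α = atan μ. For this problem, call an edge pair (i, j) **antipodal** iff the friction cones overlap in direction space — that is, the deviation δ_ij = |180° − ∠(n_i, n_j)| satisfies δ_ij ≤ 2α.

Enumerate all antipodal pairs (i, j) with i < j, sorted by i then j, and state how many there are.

α = atan 0.75 = 36.87°;  2α = 73.74°
n_0 = (-0.6640, -0.7477)
n_1 = (+0.2504, -0.9681)
n_2 = (+0.8668, +0.4986)
n_3 = (-0.0931, +0.9957)
  (0,1): δ = 123.89°  ·
  (0,2): δ = 18.48°  ✓
  (0,3): δ = 46.95°  ✓
  (1,2): δ = 74.59°  ·
  (1,3): δ = 9.16°  ✓
  (2,3): δ = 114.57°  ·
antipodal pairs: 3

count = 3; pairs: (0,2), (0,3), (1,3)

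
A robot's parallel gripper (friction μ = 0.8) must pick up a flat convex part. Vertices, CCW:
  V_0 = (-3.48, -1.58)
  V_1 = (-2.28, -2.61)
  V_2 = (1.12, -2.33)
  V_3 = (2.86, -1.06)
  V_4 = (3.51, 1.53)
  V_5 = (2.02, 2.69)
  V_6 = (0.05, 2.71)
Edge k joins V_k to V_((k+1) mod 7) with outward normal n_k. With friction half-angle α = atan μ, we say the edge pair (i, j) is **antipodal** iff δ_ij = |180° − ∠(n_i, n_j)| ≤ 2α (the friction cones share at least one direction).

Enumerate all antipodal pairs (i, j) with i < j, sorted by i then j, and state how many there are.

α = atan 0.8 = 38.66°;  2α = 77.32°
n_0 = (-0.6513, -0.7588)
n_1 = (+0.0821, -0.9966)
n_2 = (+0.5896, -0.8077)
n_3 = (+0.9699, -0.2434)
n_4 = (+0.6143, +0.7891)
n_5 = (+0.0102, +0.9999)
n_6 = (-0.7722, +0.6354)
  (0,1): δ = 134.65°  ·
  (0,2): δ = 103.23°  ·
  (0,3): δ = 63.45°  ✓
  (0,4): δ = 2.74°  ✓
  (0,5): δ = 40.06°  ✓
  (0,6): δ = 91.19°  ·
  (1,2): δ = 148.58°  ·
  (1,3): δ = 108.80°  ·
  (1,4): δ = 42.61°  ✓
  (1,5): δ = 5.29°  ✓
  (1,6): δ = 45.84°  ✓
  (2,3): δ = 140.21°  ·
  (2,4): δ = 74.03°  ✓
  (2,5): δ = 36.71°  ✓
  (2,6): δ = 14.43°  ✓
  (3,4): δ = 113.81°  ·
  (3,5): δ = 76.49°  ✓
  (3,6): δ = 25.36°  ✓
  (4,5): δ = 142.68°  ·
  (4,6): δ = 91.55°  ·
  (5,6): δ = 128.87°  ·
antipodal pairs: 11

count = 11; pairs: (0,3), (0,4), (0,5), (1,4), (1,5), (1,6), (2,4), (2,5), (2,6), (3,5), (3,6)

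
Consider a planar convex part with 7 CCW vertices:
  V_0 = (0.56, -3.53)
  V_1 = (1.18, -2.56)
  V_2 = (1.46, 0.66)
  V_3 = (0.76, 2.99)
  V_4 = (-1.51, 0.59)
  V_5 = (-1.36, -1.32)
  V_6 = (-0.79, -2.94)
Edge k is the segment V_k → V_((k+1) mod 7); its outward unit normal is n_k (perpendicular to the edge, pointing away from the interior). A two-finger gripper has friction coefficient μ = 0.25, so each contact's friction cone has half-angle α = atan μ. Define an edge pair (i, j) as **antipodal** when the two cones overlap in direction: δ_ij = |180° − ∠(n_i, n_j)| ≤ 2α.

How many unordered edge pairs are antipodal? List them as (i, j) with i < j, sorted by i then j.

α = atan 0.25 = 14.04°;  2α = 28.07°
n_0 = (+0.8426, -0.5386)
n_1 = (+0.9962, -0.0866)
n_2 = (+0.9577, +0.2877)
n_3 = (-0.7265, +0.6872)
n_4 = (-0.9969, -0.0783)
n_5 = (-0.9433, -0.3319)
n_6 = (-0.4005, -0.9163)
  (0,1): δ = 152.38°  ·
  (0,2): δ = 130.69°  ·
  (0,3): δ = 10.82°  ✓
  (0,4): δ = 37.08°  ·
  (0,5): δ = 51.97°  ·
  (0,6): δ = 98.98°  ·
  (1,2): δ = 158.31°  ·
  (1,3): δ = 38.44°  ·
  (1,4): δ = 9.46°  ✓
  (1,5): δ = 24.35°  ✓
  (1,6): δ = 71.36°  ·
  (2,3): δ = 60.13°  ·
  (2,4): δ = 12.23°  ✓
  (2,5): δ = 2.66°  ✓
  (2,6): δ = 49.67°  ·
  (3,4): δ = 132.10°  ·
  (3,5): δ = 117.21°  ·
  (3,6): δ = 70.20°  ·
  (4,5): δ = 165.11°  ·
  (4,6): δ = 118.10°  ·
  (5,6): δ = 132.99°  ·
antipodal pairs: 5

count = 5; pairs: (0,3), (1,4), (1,5), (2,4), (2,5)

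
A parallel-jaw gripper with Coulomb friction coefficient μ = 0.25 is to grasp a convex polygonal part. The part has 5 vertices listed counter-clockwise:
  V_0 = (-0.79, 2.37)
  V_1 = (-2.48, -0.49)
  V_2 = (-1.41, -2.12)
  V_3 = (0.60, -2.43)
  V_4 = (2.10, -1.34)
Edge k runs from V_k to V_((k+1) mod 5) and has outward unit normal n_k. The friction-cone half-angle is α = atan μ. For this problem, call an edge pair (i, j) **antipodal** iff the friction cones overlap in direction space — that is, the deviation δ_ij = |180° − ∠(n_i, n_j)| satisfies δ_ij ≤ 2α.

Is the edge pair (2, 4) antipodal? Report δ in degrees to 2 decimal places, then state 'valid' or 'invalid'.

δ = 43.31°, invalid

α = atan 0.25 = 14.04°;  2α = 28.07°
edge 2: e_2 = (+2.01, -0.31);  n_2 = (-0.1524, -0.9883)
edge 4: e_4 = (-2.89, +3.71);  n_4 = (+0.7889, +0.6145)
∠(n_2, n_4) = 136.69°
δ = |180° − 136.69°| = 43.31°
43.31° > 2α = 28.07°  →  invalid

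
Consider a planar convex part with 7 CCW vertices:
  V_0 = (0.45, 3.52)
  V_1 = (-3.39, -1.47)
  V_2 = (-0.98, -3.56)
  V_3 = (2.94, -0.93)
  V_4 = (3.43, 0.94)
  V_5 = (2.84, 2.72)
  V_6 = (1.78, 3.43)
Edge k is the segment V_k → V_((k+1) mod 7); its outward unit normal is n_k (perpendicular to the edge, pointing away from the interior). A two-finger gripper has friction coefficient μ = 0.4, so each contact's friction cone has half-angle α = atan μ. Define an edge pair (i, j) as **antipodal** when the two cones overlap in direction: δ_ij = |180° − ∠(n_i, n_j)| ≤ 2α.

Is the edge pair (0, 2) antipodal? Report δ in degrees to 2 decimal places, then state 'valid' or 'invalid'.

α = atan 0.4 = 21.80°;  2α = 43.60°
edge 0: e_0 = (-3.84, -4.99);  n_0 = (-0.7925, +0.6099)
edge 2: e_2 = (+3.92, +2.63);  n_2 = (+0.5571, -0.8304)
∠(n_0, n_2) = 161.44°
δ = |180° − 161.44°| = 18.56°
18.56° ≤ 2α = 43.60°  →  valid

δ = 18.56°, valid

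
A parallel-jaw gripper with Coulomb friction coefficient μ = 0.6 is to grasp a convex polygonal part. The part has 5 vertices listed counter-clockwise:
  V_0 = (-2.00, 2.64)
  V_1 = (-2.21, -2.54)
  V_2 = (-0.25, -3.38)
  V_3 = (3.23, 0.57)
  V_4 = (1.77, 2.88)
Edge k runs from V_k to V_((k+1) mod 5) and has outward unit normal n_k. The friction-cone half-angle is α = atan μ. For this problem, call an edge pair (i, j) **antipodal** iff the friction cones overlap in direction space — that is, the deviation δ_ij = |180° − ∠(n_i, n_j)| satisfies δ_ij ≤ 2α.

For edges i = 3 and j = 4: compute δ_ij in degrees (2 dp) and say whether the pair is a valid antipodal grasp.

α = atan 0.6 = 30.96°;  2α = 61.93°
edge 3: e_3 = (-1.46, +2.31);  n_3 = (+0.8453, +0.5343)
edge 4: e_4 = (-3.77, -0.24);  n_4 = (-0.0635, +0.9980)
∠(n_3, n_4) = 61.35°
δ = |180° − 61.35°| = 118.65°
118.65° > 2α = 61.93°  →  invalid

δ = 118.65°, invalid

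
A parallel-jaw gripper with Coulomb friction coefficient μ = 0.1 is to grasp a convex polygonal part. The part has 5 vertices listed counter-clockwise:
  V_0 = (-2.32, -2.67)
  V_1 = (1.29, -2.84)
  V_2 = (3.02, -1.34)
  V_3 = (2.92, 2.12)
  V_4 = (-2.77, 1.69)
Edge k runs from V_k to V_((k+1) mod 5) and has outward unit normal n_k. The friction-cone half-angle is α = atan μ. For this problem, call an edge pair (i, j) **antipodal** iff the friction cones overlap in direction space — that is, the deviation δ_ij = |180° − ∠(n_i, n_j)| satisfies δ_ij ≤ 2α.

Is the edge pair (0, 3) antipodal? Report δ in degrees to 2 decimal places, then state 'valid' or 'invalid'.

α = atan 0.1 = 5.71°;  2α = 11.42°
edge 0: e_0 = (+3.61, -0.17);  n_0 = (-0.0470, -0.9989)
edge 3: e_3 = (-5.69, -0.43);  n_3 = (-0.0754, +0.9972)
∠(n_0, n_3) = 172.98°
δ = |180° − 172.98°| = 7.02°
7.02° ≤ 2α = 11.42°  →  valid

δ = 7.02°, valid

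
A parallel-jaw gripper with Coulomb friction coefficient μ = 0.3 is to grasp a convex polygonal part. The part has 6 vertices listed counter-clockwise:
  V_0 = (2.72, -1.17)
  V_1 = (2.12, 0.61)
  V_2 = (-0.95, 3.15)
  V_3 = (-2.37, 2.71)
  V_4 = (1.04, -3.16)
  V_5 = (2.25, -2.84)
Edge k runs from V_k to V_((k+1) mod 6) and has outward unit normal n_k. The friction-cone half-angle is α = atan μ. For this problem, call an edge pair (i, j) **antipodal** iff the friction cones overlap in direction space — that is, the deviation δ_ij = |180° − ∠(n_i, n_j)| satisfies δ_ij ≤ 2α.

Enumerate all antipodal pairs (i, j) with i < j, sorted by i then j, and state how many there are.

count = 3; pairs: (0,3), (1,3), (2,4)

α = atan 0.3 = 16.70°;  2α = 33.40°
n_0 = (+0.9476, +0.3194)
n_1 = (+0.6375, +0.7705)
n_2 = (-0.2960, +0.9552)
n_3 = (-0.8647, -0.5023)
n_4 = (+0.2557, -0.9668)
n_5 = (+0.9626, -0.2709)
  (0,1): δ = 148.23°  ·
  (0,2): δ = 91.41°  ·
  (0,3): δ = 11.53°  ✓
  (0,4): δ = 86.19°  ·
  (0,5): δ = 145.65°  ·
  (1,2): δ = 123.18°  ·
  (1,3): δ = 20.24°  ✓
  (1,4): δ = 54.42°  ·
  (1,5): δ = 113.88°  ·
  (2,3): δ = 77.06°  ·
  (2,4): δ = 2.40°  ✓
  (2,5): δ = 57.07°  ·
  (3,4): δ = 105.34°  ·
  (3,5): δ = 45.87°  ·
  (4,5): δ = 120.53°  ·
antipodal pairs: 3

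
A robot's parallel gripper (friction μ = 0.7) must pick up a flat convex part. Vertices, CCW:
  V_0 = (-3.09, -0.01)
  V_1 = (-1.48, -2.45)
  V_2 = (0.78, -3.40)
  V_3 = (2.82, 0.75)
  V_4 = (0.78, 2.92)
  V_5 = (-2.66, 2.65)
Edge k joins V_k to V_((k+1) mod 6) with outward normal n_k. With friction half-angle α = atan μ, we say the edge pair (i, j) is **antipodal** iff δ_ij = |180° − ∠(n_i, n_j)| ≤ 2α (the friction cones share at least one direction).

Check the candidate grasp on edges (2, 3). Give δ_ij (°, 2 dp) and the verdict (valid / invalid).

δ = 110.59°, invalid

α = atan 0.7 = 34.99°;  2α = 69.98°
edge 2: e_2 = (+2.04, +4.15);  n_2 = (+0.8974, -0.4411)
edge 3: e_3 = (-2.04, +2.17);  n_3 = (+0.7286, +0.6849)
∠(n_2, n_3) = 69.41°
δ = |180° − 69.41°| = 110.59°
110.59° > 2α = 69.98°  →  invalid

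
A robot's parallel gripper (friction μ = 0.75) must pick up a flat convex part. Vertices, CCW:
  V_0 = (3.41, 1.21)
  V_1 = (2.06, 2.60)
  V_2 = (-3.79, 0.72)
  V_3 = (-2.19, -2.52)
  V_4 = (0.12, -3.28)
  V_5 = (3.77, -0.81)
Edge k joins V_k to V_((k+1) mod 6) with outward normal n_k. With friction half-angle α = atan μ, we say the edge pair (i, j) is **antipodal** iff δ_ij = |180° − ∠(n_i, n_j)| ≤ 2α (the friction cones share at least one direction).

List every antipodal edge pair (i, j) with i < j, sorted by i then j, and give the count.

α = atan 0.75 = 36.87°;  2α = 73.74°
n_0 = (+0.7174, +0.6967)
n_1 = (-0.3060, +0.9520)
n_2 = (-0.8966, -0.4428)
n_3 = (-0.3125, -0.9499)
n_4 = (+0.5604, -0.8282)
n_5 = (+0.9845, +0.1755)
  (0,1): δ = 116.35°  ·
  (0,2): δ = 17.88°  ✓
  (0,3): δ = 27.62°  ✓
  (0,4): δ = 79.92°  ·
  (0,5): δ = 145.94°  ·
  (1,2): δ = 81.53°  ·
  (1,3): δ = 36.03°  ✓
  (1,4): δ = 16.27°  ✓
  (1,5): δ = 82.29°  ·
  (2,3): δ = 134.49°  ·
  (2,4): δ = 82.19°  ·
  (2,5): δ = 16.18°  ✓
  (3,4): δ = 127.70°  ·
  (3,5): δ = 61.68°  ✓
  (4,5): δ = 113.98°  ·
antipodal pairs: 6

count = 6; pairs: (0,2), (0,3), (1,3), (1,4), (2,5), (3,5)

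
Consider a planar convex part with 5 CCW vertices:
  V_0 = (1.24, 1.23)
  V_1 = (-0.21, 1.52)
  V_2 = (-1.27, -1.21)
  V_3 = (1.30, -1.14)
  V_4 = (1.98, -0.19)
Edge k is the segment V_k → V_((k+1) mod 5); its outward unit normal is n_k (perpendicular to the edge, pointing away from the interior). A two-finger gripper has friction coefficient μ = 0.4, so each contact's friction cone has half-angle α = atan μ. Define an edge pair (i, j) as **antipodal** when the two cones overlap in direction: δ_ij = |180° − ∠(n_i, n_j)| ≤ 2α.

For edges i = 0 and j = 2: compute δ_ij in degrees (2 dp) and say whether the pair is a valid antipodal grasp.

δ = 12.87°, valid

α = atan 0.4 = 21.80°;  2α = 43.60°
edge 0: e_0 = (-1.45, +0.29);  n_0 = (+0.1961, +0.9806)
edge 2: e_2 = (+2.57, +0.07);  n_2 = (+0.0272, -0.9996)
∠(n_0, n_2) = 167.13°
δ = |180° − 167.13°| = 12.87°
12.87° ≤ 2α = 43.60°  →  valid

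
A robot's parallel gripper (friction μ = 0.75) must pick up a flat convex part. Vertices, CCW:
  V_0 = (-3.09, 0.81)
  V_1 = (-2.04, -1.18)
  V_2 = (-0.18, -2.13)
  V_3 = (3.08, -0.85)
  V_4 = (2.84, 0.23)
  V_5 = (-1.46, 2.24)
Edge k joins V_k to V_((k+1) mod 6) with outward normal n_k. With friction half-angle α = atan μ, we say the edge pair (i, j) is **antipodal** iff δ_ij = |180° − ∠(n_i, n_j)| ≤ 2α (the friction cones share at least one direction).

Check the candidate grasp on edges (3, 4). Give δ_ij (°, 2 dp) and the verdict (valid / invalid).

δ = 127.58°, invalid

α = atan 0.75 = 36.87°;  2α = 73.74°
edge 3: e_3 = (-0.24, +1.08);  n_3 = (+0.9762, +0.2169)
edge 4: e_4 = (-4.30, +2.01);  n_4 = (+0.4235, +0.9059)
∠(n_3, n_4) = 52.42°
δ = |180° − 52.42°| = 127.58°
127.58° > 2α = 73.74°  →  invalid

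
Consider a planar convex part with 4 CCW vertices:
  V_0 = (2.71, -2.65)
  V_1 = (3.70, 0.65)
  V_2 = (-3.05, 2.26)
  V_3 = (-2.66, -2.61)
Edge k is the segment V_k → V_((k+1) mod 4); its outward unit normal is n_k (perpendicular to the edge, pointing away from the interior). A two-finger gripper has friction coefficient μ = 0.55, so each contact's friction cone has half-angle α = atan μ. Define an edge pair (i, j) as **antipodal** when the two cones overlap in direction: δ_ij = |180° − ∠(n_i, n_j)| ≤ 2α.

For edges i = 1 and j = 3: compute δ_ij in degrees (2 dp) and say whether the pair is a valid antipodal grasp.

α = atan 0.55 = 28.81°;  2α = 57.62°
edge 1: e_1 = (-6.75, +1.61);  n_1 = (+0.2320, +0.9727)
edge 3: e_3 = (+5.37, -0.04);  n_3 = (-0.0074, -1.0000)
∠(n_1, n_3) = 167.01°
δ = |180° − 167.01°| = 12.99°
12.99° ≤ 2α = 57.62°  →  valid

δ = 12.99°, valid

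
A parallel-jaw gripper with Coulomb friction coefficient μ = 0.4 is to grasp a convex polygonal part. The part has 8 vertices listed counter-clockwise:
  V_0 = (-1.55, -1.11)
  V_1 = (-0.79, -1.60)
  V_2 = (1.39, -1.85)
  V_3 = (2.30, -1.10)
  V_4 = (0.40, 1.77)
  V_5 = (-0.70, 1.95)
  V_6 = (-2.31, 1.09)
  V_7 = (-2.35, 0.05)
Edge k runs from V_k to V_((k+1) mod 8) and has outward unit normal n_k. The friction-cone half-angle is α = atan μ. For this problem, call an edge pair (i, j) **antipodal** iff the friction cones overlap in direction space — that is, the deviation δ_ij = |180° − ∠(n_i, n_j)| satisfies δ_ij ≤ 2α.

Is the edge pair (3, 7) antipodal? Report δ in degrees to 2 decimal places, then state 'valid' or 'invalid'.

δ = 1.09°, valid

α = atan 0.4 = 21.80°;  2α = 43.60°
edge 3: e_3 = (-1.90, +2.87);  n_3 = (+0.8338, +0.5520)
edge 7: e_7 = (+0.80, -1.16);  n_7 = (-0.8232, -0.5677)
∠(n_3, n_7) = 178.91°
δ = |180° − 178.91°| = 1.09°
1.09° ≤ 2α = 43.60°  →  valid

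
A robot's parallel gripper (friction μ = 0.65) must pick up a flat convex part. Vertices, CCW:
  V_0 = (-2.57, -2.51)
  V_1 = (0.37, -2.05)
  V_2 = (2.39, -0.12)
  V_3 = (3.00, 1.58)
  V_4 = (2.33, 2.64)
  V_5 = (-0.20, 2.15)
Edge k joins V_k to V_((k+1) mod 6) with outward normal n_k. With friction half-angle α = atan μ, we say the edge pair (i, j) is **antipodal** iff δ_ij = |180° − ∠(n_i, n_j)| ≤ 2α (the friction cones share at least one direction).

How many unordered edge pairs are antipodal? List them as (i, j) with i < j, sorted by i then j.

α = atan 0.65 = 33.02°;  2α = 66.05°
n_0 = (+0.1546, -0.9880)
n_1 = (+0.6908, -0.7230)
n_2 = (+0.9412, -0.3377)
n_3 = (+0.8453, +0.5343)
n_4 = (-0.1901, +0.9818)
n_5 = (-0.8913, +0.4533)
  (0,1): δ = 145.20°  ·
  (0,2): δ = 118.63°  ·
  (0,3): δ = 66.60°  ·
  (0,4): δ = 2.07°  ✓
  (0,5): δ = 54.15°  ✓
  (1,2): δ = 153.43°  ·
  (1,3): δ = 101.40°  ·
  (1,4): δ = 32.73°  ✓
  (1,5): δ = 19.35°  ✓
  (2,3): δ = 127.96°  ·
  (2,4): δ = 59.30°  ✓
  (2,5): δ = 7.22°  ✓
  (3,4): δ = 111.33°  ·
  (3,5): δ = 59.25°  ✓
  (4,5): δ = 127.92°  ·
antipodal pairs: 7

count = 7; pairs: (0,4), (0,5), (1,4), (1,5), (2,4), (2,5), (3,5)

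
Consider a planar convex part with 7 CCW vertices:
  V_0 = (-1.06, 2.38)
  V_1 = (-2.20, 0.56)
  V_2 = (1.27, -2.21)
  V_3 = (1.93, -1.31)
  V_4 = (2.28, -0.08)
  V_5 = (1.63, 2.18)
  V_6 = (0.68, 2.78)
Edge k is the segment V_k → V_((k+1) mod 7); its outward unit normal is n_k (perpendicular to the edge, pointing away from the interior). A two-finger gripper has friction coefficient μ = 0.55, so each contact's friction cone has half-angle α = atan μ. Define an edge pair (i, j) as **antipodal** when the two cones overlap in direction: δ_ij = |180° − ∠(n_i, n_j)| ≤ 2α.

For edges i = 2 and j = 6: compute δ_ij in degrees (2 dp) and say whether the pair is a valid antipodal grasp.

α = atan 0.55 = 28.81°;  2α = 57.62°
edge 2: e_2 = (+0.66, +0.90);  n_2 = (+0.8064, -0.5914)
edge 6: e_6 = (-1.74, -0.40);  n_6 = (-0.2240, +0.9746)
∠(n_2, n_6) = 139.20°
δ = |180° − 139.20°| = 40.80°
40.80° ≤ 2α = 57.62°  →  valid

δ = 40.80°, valid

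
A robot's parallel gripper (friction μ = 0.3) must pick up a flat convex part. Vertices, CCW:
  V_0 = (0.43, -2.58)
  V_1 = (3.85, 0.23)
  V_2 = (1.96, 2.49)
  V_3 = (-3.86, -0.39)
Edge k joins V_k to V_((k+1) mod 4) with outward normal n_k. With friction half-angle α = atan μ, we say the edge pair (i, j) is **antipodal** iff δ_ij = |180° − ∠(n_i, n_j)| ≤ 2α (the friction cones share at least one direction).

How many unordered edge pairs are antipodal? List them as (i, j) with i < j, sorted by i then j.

α = atan 0.3 = 16.70°;  2α = 33.40°
n_0 = (+0.6348, -0.7726)
n_1 = (+0.7671, +0.6415)
n_2 = (-0.4435, +0.8963)
n_3 = (-0.4547, -0.8907)
  (0,1): δ = 89.50°  ·
  (0,2): δ = 13.08°  ✓
  (0,3): δ = 113.55°  ·
  (1,2): δ = 103.58°  ·
  (1,3): δ = 23.05°  ✓
  (2,3): δ = 53.37°  ·
antipodal pairs: 2

count = 2; pairs: (0,2), (1,3)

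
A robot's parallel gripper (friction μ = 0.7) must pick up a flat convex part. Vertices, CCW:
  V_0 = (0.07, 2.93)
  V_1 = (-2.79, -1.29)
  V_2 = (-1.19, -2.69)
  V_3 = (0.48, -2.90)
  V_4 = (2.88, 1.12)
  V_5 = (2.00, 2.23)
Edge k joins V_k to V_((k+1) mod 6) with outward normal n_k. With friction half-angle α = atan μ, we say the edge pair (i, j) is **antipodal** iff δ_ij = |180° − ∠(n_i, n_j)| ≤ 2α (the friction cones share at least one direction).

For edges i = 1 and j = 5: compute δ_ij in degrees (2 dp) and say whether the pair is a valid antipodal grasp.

δ = 21.25°, valid

α = atan 0.7 = 34.99°;  2α = 69.98°
edge 1: e_1 = (+1.60, -1.40);  n_1 = (-0.6585, -0.7526)
edge 5: e_5 = (-1.93, +0.70);  n_5 = (+0.3410, +0.9401)
∠(n_1, n_5) = 158.75°
δ = |180° − 158.75°| = 21.25°
21.25° ≤ 2α = 69.98°  →  valid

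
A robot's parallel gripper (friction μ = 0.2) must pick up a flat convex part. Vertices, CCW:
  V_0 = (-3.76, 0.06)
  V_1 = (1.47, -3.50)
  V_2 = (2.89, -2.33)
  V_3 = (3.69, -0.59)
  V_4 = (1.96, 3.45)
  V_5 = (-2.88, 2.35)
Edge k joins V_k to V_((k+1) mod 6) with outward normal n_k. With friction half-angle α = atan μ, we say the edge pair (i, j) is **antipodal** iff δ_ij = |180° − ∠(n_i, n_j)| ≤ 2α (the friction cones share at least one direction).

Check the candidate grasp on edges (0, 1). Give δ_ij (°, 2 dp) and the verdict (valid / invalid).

δ = 106.27°, invalid

α = atan 0.2 = 11.31°;  2α = 22.62°
edge 0: e_0 = (+5.23, -3.56);  n_0 = (-0.5627, -0.8267)
edge 1: e_1 = (+1.42, +1.17);  n_1 = (+0.6359, -0.7718)
∠(n_0, n_1) = 73.73°
δ = |180° − 73.73°| = 106.27°
106.27° > 2α = 22.62°  →  invalid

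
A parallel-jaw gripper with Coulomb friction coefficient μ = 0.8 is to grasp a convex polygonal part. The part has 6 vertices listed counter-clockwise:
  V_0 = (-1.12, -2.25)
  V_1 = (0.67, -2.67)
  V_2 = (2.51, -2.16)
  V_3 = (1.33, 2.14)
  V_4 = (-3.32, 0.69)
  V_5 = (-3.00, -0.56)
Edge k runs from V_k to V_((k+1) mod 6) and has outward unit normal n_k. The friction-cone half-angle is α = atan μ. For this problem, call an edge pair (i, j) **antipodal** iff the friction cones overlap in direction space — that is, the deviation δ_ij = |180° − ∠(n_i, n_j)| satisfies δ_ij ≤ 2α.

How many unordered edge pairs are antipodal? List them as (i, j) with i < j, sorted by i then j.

count = 6; pairs: (0,2), (0,3), (1,3), (2,4), (2,5), (3,5)

α = atan 0.8 = 38.66°;  2α = 77.32°
n_0 = (-0.2284, -0.9736)
n_1 = (+0.2671, -0.9637)
n_2 = (+0.9643, +0.2646)
n_3 = (-0.2977, +0.9547)
n_4 = (-0.9688, -0.2480)
n_5 = (-0.6685, -0.7437)
  (0,1): δ = 151.30°  ·
  (0,2): δ = 61.45°  ✓
  (0,3): δ = 30.52°  ✓
  (0,4): δ = 117.56°  ·
  (0,5): δ = 151.25°  ·
  (1,2): δ = 90.15°  ·
  (1,3): δ = 1.83°  ✓
  (1,4): δ = 88.87°  ·
  (1,5): δ = 122.55°  ·
  (2,3): δ = 88.03°  ·
  (2,4): δ = 0.99°  ✓
  (2,5): δ = 32.70°  ✓
  (3,4): δ = 92.96°  ·
  (3,5): δ = 59.27°  ✓
  (4,5): δ = 146.31°  ·
antipodal pairs: 6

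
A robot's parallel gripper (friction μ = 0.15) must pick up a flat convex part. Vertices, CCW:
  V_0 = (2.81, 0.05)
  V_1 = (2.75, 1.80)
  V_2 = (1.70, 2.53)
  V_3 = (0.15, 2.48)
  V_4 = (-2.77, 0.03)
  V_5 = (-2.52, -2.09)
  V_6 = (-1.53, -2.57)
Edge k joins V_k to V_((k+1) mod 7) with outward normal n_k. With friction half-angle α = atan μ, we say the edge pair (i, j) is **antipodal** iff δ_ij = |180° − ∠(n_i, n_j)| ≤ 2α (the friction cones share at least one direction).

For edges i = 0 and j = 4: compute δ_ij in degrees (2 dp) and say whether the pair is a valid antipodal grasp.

α = atan 0.15 = 8.53°;  2α = 17.06°
edge 0: e_0 = (-0.06, +1.75);  n_0 = (+0.9994, +0.0343)
edge 4: e_4 = (+0.25, -2.12);  n_4 = (-0.9931, -0.1171)
∠(n_0, n_4) = 175.24°
δ = |180° − 175.24°| = 4.76°
4.76° ≤ 2α = 17.06°  →  valid

δ = 4.76°, valid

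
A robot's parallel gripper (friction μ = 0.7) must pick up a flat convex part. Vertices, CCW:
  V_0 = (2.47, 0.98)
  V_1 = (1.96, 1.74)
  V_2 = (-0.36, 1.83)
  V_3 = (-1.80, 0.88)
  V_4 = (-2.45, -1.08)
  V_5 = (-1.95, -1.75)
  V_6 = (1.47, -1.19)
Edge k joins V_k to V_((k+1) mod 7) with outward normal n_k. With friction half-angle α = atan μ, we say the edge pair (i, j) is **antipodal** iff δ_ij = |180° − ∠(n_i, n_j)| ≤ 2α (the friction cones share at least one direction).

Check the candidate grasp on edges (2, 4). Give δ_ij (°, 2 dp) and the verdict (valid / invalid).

α = atan 0.7 = 34.99°;  2α = 69.98°
edge 2: e_2 = (-1.44, -0.95);  n_2 = (-0.5507, +0.8347)
edge 4: e_4 = (+0.50, -0.67);  n_4 = (-0.8014, -0.5981)
∠(n_2, n_4) = 93.32°
δ = |180° − 93.32°| = 86.68°
86.68° > 2α = 69.98°  →  invalid

δ = 86.68°, invalid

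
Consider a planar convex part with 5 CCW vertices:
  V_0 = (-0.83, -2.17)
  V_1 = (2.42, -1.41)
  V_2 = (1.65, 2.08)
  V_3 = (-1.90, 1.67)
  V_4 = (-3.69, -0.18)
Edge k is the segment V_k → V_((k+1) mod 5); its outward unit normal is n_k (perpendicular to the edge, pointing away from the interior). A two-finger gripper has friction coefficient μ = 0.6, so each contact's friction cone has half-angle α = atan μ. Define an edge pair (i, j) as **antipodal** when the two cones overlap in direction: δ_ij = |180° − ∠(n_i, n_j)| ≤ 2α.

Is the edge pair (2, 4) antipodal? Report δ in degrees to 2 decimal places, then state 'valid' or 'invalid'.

δ = 41.42°, valid

α = atan 0.6 = 30.96°;  2α = 61.93°
edge 2: e_2 = (-3.55, -0.41);  n_2 = (-0.1147, +0.9934)
edge 4: e_4 = (+2.86, -1.99);  n_4 = (-0.5711, -0.8208)
∠(n_2, n_4) = 138.58°
δ = |180° − 138.58°| = 41.42°
41.42° ≤ 2α = 61.93°  →  valid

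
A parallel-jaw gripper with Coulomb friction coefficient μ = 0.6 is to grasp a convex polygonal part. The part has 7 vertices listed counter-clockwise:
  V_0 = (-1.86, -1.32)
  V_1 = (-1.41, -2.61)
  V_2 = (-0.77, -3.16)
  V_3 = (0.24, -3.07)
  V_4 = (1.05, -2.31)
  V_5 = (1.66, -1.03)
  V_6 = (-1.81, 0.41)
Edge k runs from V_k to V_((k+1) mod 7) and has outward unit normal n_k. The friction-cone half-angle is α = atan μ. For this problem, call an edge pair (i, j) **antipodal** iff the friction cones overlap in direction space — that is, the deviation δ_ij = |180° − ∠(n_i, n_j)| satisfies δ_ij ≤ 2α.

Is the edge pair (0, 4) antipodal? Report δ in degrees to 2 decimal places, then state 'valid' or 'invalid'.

δ = 44.71°, valid

α = atan 0.6 = 30.96°;  2α = 61.93°
edge 0: e_0 = (+0.45, -1.29);  n_0 = (-0.9442, -0.3294)
edge 4: e_4 = (+0.61, +1.28);  n_4 = (+0.9027, -0.4302)
∠(n_0, n_4) = 135.29°
δ = |180° − 135.29°| = 44.71°
44.71° ≤ 2α = 61.93°  →  valid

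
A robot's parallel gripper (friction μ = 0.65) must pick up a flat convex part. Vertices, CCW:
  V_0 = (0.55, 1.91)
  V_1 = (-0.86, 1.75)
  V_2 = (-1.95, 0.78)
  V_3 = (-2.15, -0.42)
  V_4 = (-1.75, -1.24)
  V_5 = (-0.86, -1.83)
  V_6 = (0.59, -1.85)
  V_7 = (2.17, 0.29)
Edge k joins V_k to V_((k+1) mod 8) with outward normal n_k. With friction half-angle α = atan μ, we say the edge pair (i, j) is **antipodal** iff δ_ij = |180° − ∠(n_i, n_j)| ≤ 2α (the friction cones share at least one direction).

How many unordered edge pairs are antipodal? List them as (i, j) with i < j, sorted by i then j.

α = atan 0.65 = 33.02°;  2α = 66.05°
n_0 = (-0.1128, +0.9936)
n_1 = (-0.6648, +0.7470)
n_2 = (-0.9864, +0.1644)
n_3 = (-0.8988, -0.4384)
n_4 = (-0.5525, -0.8335)
n_5 = (-0.0138, -0.9999)
n_6 = (+0.8045, -0.5940)
n_7 = (+0.7071, +0.7071)
  (0,1): δ = 144.81°  ·
  (0,2): δ = 105.94°  ·
  (0,3): δ = 70.47°  ·
  (0,4): δ = 40.02°  ✓
  (0,5): δ = 7.26°  ✓
  (0,6): δ = 47.09°  ✓
  (0,7): δ = 128.53°  ·
  (1,2): δ = 141.13°  ·
  (1,3): δ = 105.66°  ·
  (1,4): δ = 75.21°  ·
  (1,5): δ = 42.46°  ✓
  (1,6): δ = 11.89°  ✓
  (1,7): δ = 93.33°  ·
  (2,3): δ = 144.53°  ·
  (2,4): δ = 114.08°  ·
  (2,5): δ = 81.33°  ·
  (2,6): δ = 26.98°  ✓
  (2,7): δ = 54.46°  ✓
  (3,4): δ = 149.54°  ·
  (3,5): δ = 116.79°  ·
  (3,6): δ = 62.44°  ✓
  (3,7): δ = 19.00°  ✓
  (4,5): δ = 147.25°  ·
  (4,6): δ = 92.90°  ·
  (4,7): δ = 11.46°  ✓
  (5,6): δ = 125.65°  ·
  (5,7): δ = 44.21°  ✓
  (6,7): δ = 98.56°  ·
antipodal pairs: 11

count = 11; pairs: (0,4), (0,5), (0,6), (1,5), (1,6), (2,6), (2,7), (3,6), (3,7), (4,7), (5,7)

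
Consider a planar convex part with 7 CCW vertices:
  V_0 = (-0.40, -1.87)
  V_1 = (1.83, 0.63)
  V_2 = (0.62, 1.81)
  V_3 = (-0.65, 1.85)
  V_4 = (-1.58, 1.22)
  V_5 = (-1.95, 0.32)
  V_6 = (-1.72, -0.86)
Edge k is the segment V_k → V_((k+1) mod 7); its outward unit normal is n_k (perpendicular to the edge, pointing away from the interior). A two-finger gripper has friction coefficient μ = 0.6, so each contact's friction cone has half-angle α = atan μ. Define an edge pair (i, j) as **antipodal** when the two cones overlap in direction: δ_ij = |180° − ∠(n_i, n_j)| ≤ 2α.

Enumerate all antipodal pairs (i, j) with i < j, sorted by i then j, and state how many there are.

count = 7; pairs: (0,2), (0,3), (0,4), (0,5), (1,5), (1,6), (2,6)

α = atan 0.6 = 30.96°;  2α = 61.93°
n_0 = (+0.7463, -0.6657)
n_1 = (+0.6982, +0.7159)
n_2 = (+0.0315, +0.9995)
n_3 = (-0.5608, +0.8279)
n_4 = (-0.9249, +0.3802)
n_5 = (-0.9815, -0.1913)
n_6 = (-0.6077, -0.7942)
  (0,1): δ = 92.55°  ·
  (0,2): δ = 50.07°  ✓
  (0,3): δ = 14.15°  ✓
  (0,4): δ = 19.38°  ✓
  (0,5): δ = 52.76°  ✓
  (0,6): δ = 94.31°  ·
  (1,2): δ = 137.52°  ·
  (1,3): δ = 101.60°  ·
  (1,4): δ = 68.07°  ·
  (1,5): δ = 34.69°  ✓
  (1,6): δ = 6.86°  ✓
  (2,3): δ = 144.08°  ·
  (2,4): δ = 110.54°  ·
  (2,5): δ = 77.17°  ·
  (2,6): δ = 35.62°  ✓
  (3,4): δ = 146.46°  ·
  (3,5): δ = 113.08°  ·
  (3,6): δ = 71.54°  ·
  (4,5): δ = 146.62°  ·
  (4,6): δ = 105.07°  ·
  (5,6): δ = 138.45°  ·
antipodal pairs: 7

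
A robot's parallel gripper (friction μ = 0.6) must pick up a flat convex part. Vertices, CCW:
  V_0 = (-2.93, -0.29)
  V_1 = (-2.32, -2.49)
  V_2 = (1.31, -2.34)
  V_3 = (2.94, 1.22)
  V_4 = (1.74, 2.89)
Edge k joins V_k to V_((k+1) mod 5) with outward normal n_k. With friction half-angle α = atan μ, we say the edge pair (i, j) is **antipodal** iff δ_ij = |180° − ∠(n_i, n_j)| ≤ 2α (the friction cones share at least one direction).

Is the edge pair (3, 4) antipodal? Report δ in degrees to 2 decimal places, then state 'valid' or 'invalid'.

δ = 91.45°, invalid

α = atan 0.6 = 30.96°;  2α = 61.93°
edge 3: e_3 = (-1.20, +1.67);  n_3 = (+0.8121, +0.5835)
edge 4: e_4 = (-4.67, -3.18);  n_4 = (-0.5628, +0.8266)
∠(n_3, n_4) = 88.55°
δ = |180° − 88.55°| = 91.45°
91.45° > 2α = 61.93°  →  invalid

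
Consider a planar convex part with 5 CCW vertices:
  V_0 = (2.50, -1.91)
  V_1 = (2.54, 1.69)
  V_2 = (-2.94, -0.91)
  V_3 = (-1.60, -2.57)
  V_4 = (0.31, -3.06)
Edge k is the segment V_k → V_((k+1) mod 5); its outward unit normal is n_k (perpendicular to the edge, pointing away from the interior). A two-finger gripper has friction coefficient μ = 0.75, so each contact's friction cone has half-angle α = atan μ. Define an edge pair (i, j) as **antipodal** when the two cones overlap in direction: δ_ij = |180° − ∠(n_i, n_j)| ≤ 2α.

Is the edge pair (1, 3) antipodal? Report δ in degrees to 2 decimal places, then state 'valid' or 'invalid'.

α = atan 0.75 = 36.87°;  2α = 73.74°
edge 1: e_1 = (-5.48, -2.60);  n_1 = (-0.4287, +0.9035)
edge 3: e_3 = (+1.91, -0.49);  n_3 = (-0.2485, -0.9686)
∠(n_1, n_3) = 140.23°
δ = |180° − 140.23°| = 39.77°
39.77° ≤ 2α = 73.74°  →  valid

δ = 39.77°, valid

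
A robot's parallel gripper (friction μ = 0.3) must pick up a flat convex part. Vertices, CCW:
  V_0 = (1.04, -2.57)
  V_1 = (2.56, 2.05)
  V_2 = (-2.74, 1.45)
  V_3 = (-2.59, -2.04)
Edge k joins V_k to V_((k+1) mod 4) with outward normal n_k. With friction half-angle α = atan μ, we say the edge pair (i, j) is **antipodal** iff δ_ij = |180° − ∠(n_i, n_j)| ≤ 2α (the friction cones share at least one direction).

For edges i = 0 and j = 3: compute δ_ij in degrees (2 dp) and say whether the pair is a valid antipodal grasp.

δ = 99.90°, invalid

α = atan 0.3 = 16.70°;  2α = 33.40°
edge 0: e_0 = (+1.52, +4.62);  n_0 = (+0.9499, -0.3125)
edge 3: e_3 = (+3.63, -0.53);  n_3 = (-0.1445, -0.9895)
∠(n_0, n_3) = 80.10°
δ = |180° − 80.10°| = 99.90°
99.90° > 2α = 33.40°  →  invalid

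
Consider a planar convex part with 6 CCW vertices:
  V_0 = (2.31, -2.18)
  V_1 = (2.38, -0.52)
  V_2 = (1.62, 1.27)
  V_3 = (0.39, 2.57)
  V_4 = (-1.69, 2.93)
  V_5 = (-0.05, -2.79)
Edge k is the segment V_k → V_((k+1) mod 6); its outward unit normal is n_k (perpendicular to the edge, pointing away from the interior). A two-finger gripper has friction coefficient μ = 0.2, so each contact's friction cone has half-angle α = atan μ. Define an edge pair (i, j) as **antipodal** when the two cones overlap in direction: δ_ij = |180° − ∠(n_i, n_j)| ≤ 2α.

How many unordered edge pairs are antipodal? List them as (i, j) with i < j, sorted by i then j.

count = 2; pairs: (0,4), (1,4)

α = atan 0.2 = 11.31°;  2α = 22.62°
n_0 = (+0.9991, -0.0421)
n_1 = (+0.9205, +0.3908)
n_2 = (+0.7264, +0.6873)
n_3 = (+0.1705, +0.9854)
n_4 = (-0.9613, -0.2756)
n_5 = (+0.2503, -0.9682)
  (0,1): δ = 154.58°  ·
  (0,2): δ = 134.17°  ·
  (0,3): δ = 97.40°  ·
  (0,4): δ = 18.41°  ✓
  (0,5): δ = 106.91°  ·
  (1,2): δ = 159.59°  ·
  (1,3): δ = 122.82°  ·
  (1,4): δ = 7.01°  ✓
  (1,5): δ = 81.49°  ·
  (2,3): δ = 143.23°  ·
  (2,4): δ = 27.42°  ·
  (2,5): δ = 61.08°  ·
  (3,4): δ = 64.18°  ·
  (3,5): δ = 24.31°  ·
  (4,5): δ = 91.51°  ·
antipodal pairs: 2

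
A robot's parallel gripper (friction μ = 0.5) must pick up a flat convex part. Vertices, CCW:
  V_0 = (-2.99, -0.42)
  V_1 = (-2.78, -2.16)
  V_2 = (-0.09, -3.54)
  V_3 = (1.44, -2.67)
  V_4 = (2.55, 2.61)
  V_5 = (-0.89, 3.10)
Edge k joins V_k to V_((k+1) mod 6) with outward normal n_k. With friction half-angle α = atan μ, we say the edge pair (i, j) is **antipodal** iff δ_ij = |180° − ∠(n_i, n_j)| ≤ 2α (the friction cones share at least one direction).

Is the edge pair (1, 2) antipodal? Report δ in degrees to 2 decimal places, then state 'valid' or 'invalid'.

δ = 123.22°, invalid

α = atan 0.5 = 26.57°;  2α = 53.13°
edge 1: e_1 = (+2.69, -1.38);  n_1 = (-0.4565, -0.8897)
edge 2: e_2 = (+1.53, +0.87);  n_2 = (+0.4943, -0.8693)
∠(n_1, n_2) = 56.78°
δ = |180° − 56.78°| = 123.22°
123.22° > 2α = 53.13°  →  invalid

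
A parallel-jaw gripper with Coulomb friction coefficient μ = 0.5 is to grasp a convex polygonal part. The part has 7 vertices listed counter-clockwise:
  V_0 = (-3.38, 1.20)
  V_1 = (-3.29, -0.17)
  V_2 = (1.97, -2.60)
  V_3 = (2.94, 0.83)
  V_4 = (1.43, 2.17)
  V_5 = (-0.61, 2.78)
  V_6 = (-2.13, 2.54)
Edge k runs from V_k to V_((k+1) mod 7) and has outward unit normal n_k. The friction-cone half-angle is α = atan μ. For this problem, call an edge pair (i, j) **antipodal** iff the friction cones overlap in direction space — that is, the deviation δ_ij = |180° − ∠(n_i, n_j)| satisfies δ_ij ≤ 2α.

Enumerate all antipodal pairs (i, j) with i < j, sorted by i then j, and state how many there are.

α = atan 0.5 = 26.57°;  2α = 53.13°
n_0 = (-0.9978, -0.0656)
n_1 = (-0.4194, -0.9078)
n_2 = (+0.9623, -0.2721)
n_3 = (+0.6637, +0.7480)
n_4 = (+0.2865, +0.9581)
n_5 = (-0.1560, +0.9878)
n_6 = (-0.7312, +0.6821)
  (0,1): δ = 118.55°  ·
  (0,2): δ = 19.55°  ✓
  (0,3): δ = 44.66°  ✓
  (0,4): δ = 69.59°  ·
  (0,5): δ = 95.21°  ·
  (0,6): δ = 133.23°  ·
  (1,2): δ = 80.99°  ·
  (1,3): δ = 16.79°  ✓
  (1,4): δ = 8.15°  ✓
  (1,5): δ = 33.77°  ✓
  (1,6): δ = 71.79°  ·
  (2,3): δ = 115.80°  ·
  (2,4): δ = 90.86°  ·
  (2,5): δ = 65.24°  ·
  (2,6): δ = 27.22°  ✓
  (3,4): δ = 155.06°  ·
  (3,5): δ = 129.44°  ·
  (3,6): δ = 91.42°  ·
  (4,5): δ = 154.38°  ·
  (4,6): δ = 116.36°  ·
  (5,6): δ = 141.98°  ·
antipodal pairs: 6

count = 6; pairs: (0,2), (0,3), (1,3), (1,4), (1,5), (2,6)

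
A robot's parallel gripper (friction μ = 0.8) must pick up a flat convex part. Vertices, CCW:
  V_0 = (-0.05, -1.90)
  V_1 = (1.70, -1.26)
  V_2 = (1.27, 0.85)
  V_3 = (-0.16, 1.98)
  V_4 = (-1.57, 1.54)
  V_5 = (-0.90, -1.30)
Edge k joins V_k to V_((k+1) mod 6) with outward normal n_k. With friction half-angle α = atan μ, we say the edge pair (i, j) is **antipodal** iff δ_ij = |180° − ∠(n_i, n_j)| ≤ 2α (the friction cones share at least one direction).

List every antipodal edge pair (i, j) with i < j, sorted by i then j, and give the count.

α = atan 0.8 = 38.66°;  2α = 77.32°
n_0 = (+0.3435, -0.9392)
n_1 = (+0.9799, +0.1997)
n_2 = (+0.6200, +0.7846)
n_3 = (-0.2979, +0.9546)
n_4 = (-0.9733, -0.2296)
n_5 = (-0.5767, -0.8170)
  (0,1): δ = 98.57°  ·
  (0,2): δ = 58.40°  ✓
  (0,3): δ = 2.76°  ✓
  (0,4): δ = 83.19°  ·
  (0,5): δ = 124.69°  ·
  (1,2): δ = 139.83°  ·
  (1,3): δ = 84.19°  ·
  (1,4): δ = 1.76°  ✓
  (1,5): δ = 43.26°  ✓
  (2,3): δ = 124.35°  ·
  (2,4): δ = 38.41°  ✓
  (2,5): δ = 3.10°  ✓
  (3,4): δ = 94.06°  ·
  (3,5): δ = 52.55°  ✓
  (4,5): δ = 138.49°  ·
antipodal pairs: 7

count = 7; pairs: (0,2), (0,3), (1,4), (1,5), (2,4), (2,5), (3,5)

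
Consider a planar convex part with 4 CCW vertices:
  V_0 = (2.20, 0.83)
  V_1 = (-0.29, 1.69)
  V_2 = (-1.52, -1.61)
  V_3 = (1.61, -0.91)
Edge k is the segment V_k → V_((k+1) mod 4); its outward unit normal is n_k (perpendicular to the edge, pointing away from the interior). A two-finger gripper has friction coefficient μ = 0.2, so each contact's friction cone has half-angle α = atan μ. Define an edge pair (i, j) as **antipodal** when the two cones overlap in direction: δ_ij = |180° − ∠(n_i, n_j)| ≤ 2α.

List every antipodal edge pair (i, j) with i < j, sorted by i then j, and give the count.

α = atan 0.2 = 11.31°;  2α = 22.62°
n_0 = (+0.3265, +0.9452)
n_1 = (-0.9370, +0.3493)
n_2 = (+0.2183, -0.9759)
n_3 = (+0.9470, -0.3211)
  (0,1): δ = 91.39°  ·
  (0,2): δ = 31.66°  ·
  (0,3): δ = 90.32°  ·
  (1,2): δ = 56.95°  ·
  (1,3): δ = 1.71°  ✓
  (2,3): δ = 121.34°  ·
antipodal pairs: 1

count = 1; pairs: (1,3)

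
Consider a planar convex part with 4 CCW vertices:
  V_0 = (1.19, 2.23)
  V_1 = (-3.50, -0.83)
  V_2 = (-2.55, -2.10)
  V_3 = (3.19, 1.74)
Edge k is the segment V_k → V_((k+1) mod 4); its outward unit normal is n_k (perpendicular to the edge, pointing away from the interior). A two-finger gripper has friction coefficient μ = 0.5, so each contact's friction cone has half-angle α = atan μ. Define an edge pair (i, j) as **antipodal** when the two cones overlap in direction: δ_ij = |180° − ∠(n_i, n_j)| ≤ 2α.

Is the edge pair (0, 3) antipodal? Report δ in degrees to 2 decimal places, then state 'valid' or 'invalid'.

δ = 133.11°, invalid

α = atan 0.5 = 26.57°;  2α = 53.13°
edge 0: e_0 = (-4.69, -3.06);  n_0 = (-0.5464, +0.8375)
edge 3: e_3 = (-2.00, +0.49);  n_3 = (+0.2380, +0.9713)
∠(n_0, n_3) = 46.89°
δ = |180° − 46.89°| = 133.11°
133.11° > 2α = 53.13°  →  invalid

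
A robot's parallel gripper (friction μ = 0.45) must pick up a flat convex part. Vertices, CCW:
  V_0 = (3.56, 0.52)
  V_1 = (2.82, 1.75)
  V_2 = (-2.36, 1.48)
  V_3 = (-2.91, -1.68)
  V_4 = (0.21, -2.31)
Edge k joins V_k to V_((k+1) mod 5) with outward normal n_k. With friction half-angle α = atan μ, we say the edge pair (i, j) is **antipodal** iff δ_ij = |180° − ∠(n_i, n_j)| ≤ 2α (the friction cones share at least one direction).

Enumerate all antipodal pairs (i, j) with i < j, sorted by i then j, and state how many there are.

count = 5; pairs: (0,2), (0,3), (1,3), (1,4), (2,4)

α = atan 0.45 = 24.23°;  2α = 48.46°
n_0 = (+0.8569, +0.5155)
n_1 = (-0.0521, +0.9986)
n_2 = (-0.9852, +0.1715)
n_3 = (-0.1979, -0.9802)
n_4 = (+0.6453, -0.7639)
  (0,1): δ = 118.05°  ·
  (0,2): δ = 40.91°  ✓
  (0,3): δ = 47.55°  ✓
  (0,4): δ = 99.16°  ·
  (1,2): δ = 102.86°  ·
  (1,3): δ = 14.40°  ✓
  (1,4): δ = 37.21°  ✓
  (2,3): δ = 91.54°  ·
  (2,4): δ = 39.94°  ✓
  (3,4): δ = 128.39°  ·
antipodal pairs: 5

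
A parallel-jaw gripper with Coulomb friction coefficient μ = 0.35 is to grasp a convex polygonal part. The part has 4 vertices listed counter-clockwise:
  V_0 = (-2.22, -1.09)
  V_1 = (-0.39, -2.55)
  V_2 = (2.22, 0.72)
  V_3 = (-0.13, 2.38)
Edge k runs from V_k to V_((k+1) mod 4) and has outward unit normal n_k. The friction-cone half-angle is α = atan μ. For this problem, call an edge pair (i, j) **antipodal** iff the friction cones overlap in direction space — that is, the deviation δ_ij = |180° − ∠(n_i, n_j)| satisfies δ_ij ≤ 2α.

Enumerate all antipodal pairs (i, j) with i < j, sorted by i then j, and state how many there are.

count = 2; pairs: (0,2), (1,3)

α = atan 0.35 = 19.29°;  2α = 38.58°
n_0 = (-0.6237, -0.7817)
n_1 = (+0.7816, -0.6238)
n_2 = (+0.5770, +0.8168)
n_3 = (-0.8566, +0.5159)
  (0,1): δ = 90.01°  ·
  (0,2): δ = 3.35°  ✓
  (0,3): δ = 97.52°  ·
  (1,2): δ = 86.64°  ·
  (1,3): δ = 7.53°  ✓
  (2,3): δ = 85.82°  ·
antipodal pairs: 2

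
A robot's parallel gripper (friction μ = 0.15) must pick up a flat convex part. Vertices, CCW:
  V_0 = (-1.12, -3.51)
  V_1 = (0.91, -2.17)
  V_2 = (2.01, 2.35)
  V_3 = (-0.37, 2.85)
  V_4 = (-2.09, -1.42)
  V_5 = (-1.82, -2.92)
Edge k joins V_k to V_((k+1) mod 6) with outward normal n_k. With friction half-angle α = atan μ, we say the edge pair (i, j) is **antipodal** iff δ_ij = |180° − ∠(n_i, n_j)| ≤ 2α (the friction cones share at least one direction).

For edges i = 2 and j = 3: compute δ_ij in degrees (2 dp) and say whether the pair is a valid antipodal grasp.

α = atan 0.15 = 8.53°;  2α = 17.06°
edge 2: e_2 = (-2.38, +0.50);  n_2 = (+0.2056, +0.9786)
edge 3: e_3 = (-1.72, -4.27);  n_3 = (-0.9276, +0.3736)
∠(n_2, n_3) = 79.92°
δ = |180° − 79.92°| = 100.08°
100.08° > 2α = 17.06°  →  invalid

δ = 100.08°, invalid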